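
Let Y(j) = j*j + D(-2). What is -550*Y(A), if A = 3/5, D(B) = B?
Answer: 902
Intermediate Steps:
A = ⅗ (A = 3*(⅕) = ⅗ ≈ 0.60000)
Y(j) = -2 + j² (Y(j) = j*j - 2 = j² - 2 = -2 + j²)
-550*Y(A) = -550*(-2 + (⅗)²) = -550*(-2 + 9/25) = -550*(-41/25) = 902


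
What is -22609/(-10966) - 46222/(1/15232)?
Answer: -7720650702255/10966 ≈ -7.0405e+8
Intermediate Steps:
-22609/(-10966) - 46222/(1/15232) = -22609*(-1/10966) - 46222/1/15232 = 22609/10966 - 46222*15232 = 22609/10966 - 704053504 = -7720650702255/10966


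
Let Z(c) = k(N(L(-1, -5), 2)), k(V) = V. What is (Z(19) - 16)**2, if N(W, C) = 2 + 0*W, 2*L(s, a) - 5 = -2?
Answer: 196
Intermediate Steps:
L(s, a) = 3/2 (L(s, a) = 5/2 + (1/2)*(-2) = 5/2 - 1 = 3/2)
N(W, C) = 2 (N(W, C) = 2 + 0 = 2)
Z(c) = 2
(Z(19) - 16)**2 = (2 - 16)**2 = (-14)**2 = 196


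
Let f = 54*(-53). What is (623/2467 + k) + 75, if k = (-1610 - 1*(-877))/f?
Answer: 533132887/7060554 ≈ 75.509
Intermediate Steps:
f = -2862
k = 733/2862 (k = (-1610 - 1*(-877))/(-2862) = (-1610 + 877)*(-1/2862) = -733*(-1/2862) = 733/2862 ≈ 0.25611)
(623/2467 + k) + 75 = (623/2467 + 733/2862) + 75 = 3591337/7060554 + 75 = 533132887/7060554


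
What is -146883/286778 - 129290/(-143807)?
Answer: 15954724039/41240683846 ≈ 0.38687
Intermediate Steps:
-146883/286778 - 129290/(-143807) = -146883*1/286778 - 129290*(-1/143807) = -146883/286778 + 129290/143807 = 15954724039/41240683846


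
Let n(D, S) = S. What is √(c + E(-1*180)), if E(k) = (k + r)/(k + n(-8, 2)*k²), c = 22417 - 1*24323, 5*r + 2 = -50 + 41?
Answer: I*√221082794449/10770 ≈ 43.658*I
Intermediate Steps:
r = -11/5 (r = -⅖ + (-50 + 41)/5 = -⅖ + (⅕)*(-9) = -⅖ - 9/5 = -11/5 ≈ -2.2000)
c = -1906 (c = 22417 - 24323 = -1906)
E(k) = (-11/5 + k)/(k + 2*k²) (E(k) = (k - 11/5)/(k + 2*k²) = (-11/5 + k)/(k + 2*k²))
√(c + E(-1*180)) = √(-1906 + (-11/5 - 1*180)/(((-1*180))*(1 + 2*(-1*180)))) = √(-1906 + (-11/5 - 180)/((-180)*(1 + 2*(-180)))) = √(-1906 - 1/180*(-911/5)/(1 - 360)) = √(-1906 - 1/180*(-911/5)/(-359)) = √(-1906 - 1/180*(-1/359)*(-911/5)) = √(-1906 - 911/323100) = √(-615829511/323100) = I*√221082794449/10770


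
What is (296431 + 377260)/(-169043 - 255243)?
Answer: -673691/424286 ≈ -1.5878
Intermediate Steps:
(296431 + 377260)/(-169043 - 255243) = 673691/(-424286) = 673691*(-1/424286) = -673691/424286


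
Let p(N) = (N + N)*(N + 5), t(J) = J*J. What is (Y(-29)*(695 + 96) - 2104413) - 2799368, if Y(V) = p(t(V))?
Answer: 1120667071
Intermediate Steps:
t(J) = J**2
p(N) = 2*N*(5 + N) (p(N) = (2*N)*(5 + N) = 2*N*(5 + N))
Y(V) = 2*V**2*(5 + V**2)
(Y(-29)*(695 + 96) - 2104413) - 2799368 = ((2*(-29)**2*(5 + (-29)**2))*(695 + 96) - 2104413) - 2799368 = ((2*841*(5 + 841))*791 - 2104413) - 2799368 = ((2*841*846)*791 - 2104413) - 2799368 = (1422972*791 - 2104413) - 2799368 = (1125570852 - 2104413) - 2799368 = 1123466439 - 2799368 = 1120667071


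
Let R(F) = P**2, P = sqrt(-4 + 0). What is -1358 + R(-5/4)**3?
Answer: -1422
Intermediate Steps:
P = 2*I (P = sqrt(-4) = 2*I ≈ 2.0*I)
R(F) = -4 (R(F) = (2*I)**2 = -4)
-1358 + R(-5/4)**3 = -1358 + (-4)**3 = -1358 - 64 = -1422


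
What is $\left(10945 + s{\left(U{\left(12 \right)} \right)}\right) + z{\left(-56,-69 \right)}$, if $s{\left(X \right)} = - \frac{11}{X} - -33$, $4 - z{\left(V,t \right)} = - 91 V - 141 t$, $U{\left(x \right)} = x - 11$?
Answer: $-3854$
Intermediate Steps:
$U{\left(x \right)} = -11 + x$
$z{\left(V,t \right)} = 4 + 91 V + 141 t$ ($z{\left(V,t \right)} = 4 - \left(- 91 V - 141 t\right) = 4 - \left(- 141 t - 91 V\right) = 4 + \left(91 V + 141 t\right) = 4 + 91 V + 141 t$)
$s{\left(X \right)} = 33 - \frac{11}{X}$ ($s{\left(X \right)} = - \frac{11}{X} + 33 = 33 - \frac{11}{X}$)
$\left(10945 + s{\left(U{\left(12 \right)} \right)}\right) + z{\left(-56,-69 \right)} = \left(10945 + \left(33 - \frac{11}{-11 + 12}\right)\right) + \left(4 + 91 \left(-56\right) + 141 \left(-69\right)\right) = \left(10945 + \left(33 - \frac{11}{1}\right)\right) - 14821 = \left(10945 + \left(33 - 11\right)\right) - 14821 = \left(10945 + 22\right) - 14821 = 10967 - 14821 = -3854$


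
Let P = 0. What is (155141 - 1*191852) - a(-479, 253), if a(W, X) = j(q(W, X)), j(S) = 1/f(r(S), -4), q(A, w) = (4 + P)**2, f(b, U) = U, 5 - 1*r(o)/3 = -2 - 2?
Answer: -146843/4 ≈ -36711.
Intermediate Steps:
r(o) = 27 (r(o) = 15 - 3*(-2 - 2) = 15 - 3*(-4) = 15 + 12 = 27)
q(A, w) = 16 (q(A, w) = (4 + 0)**2 = 4**2 = 16)
j(S) = -1/4 (j(S) = 1/(-4) = -1/4)
a(W, X) = -1/4
(155141 - 1*191852) - a(-479, 253) = (155141 - 1*191852) - 1*(-1/4) = (155141 - 191852) + 1/4 = -36711 + 1/4 = -146843/4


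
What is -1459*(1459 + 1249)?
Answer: -3950972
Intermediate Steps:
-1459*(1459 + 1249) = -1459*2708 = -3950972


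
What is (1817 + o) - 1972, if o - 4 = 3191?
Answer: 3040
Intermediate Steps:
o = 3195 (o = 4 + 3191 = 3195)
(1817 + o) - 1972 = (1817 + 3195) - 1972 = 5012 - 1972 = 3040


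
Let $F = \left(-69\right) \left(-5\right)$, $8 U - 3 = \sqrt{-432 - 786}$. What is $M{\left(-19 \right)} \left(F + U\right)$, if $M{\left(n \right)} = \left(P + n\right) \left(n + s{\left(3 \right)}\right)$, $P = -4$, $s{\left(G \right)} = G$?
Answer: $127098 + 46 i \sqrt{1218} \approx 1.271 \cdot 10^{5} + 1605.4 i$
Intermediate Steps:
$U = \frac{3}{8} + \frac{i \sqrt{1218}}{8}$ ($U = \frac{3}{8} + \frac{\sqrt{-432 - 786}}{8} = \frac{3}{8} + \frac{\sqrt{-1218}}{8} = \frac{3}{8} + \frac{i \sqrt{1218}}{8} \approx 0.375 + 4.3625 i$)
$M{\left(n \right)} = \left(-4 + n\right) \left(3 + n\right)$ ($M{\left(n \right)} = \left(-4 + n\right) \left(n + 3\right) = \left(-4 + n\right) \left(3 + n\right)$)
$F = 345$
$M{\left(-19 \right)} \left(F + U\right) = \left(-12 + \left(-19\right)^{2} - -19\right) \left(345 + \left(\frac{3}{8} + \frac{i \sqrt{1218}}{8}\right)\right) = \left(-12 + 361 + 19\right) \left(\frac{2763}{8} + \frac{i \sqrt{1218}}{8}\right) = 368 \left(\frac{2763}{8} + \frac{i \sqrt{1218}}{8}\right) = 127098 + 46 i \sqrt{1218}$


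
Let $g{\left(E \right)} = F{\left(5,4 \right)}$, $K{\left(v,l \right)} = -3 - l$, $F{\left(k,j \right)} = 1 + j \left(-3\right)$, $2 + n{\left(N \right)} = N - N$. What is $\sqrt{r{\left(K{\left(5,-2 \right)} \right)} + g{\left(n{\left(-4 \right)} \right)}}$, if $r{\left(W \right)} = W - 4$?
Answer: $4 i \approx 4.0 i$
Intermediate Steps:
$n{\left(N \right)} = -2$ ($n{\left(N \right)} = -2 + \left(N - N\right) = -2 + 0 = -2$)
$F{\left(k,j \right)} = 1 - 3 j$
$g{\left(E \right)} = -11$ ($g{\left(E \right)} = 1 - 12 = -11$)
$r{\left(W \right)} = -4 + W$
$\sqrt{r{\left(K{\left(5,-2 \right)} \right)} + g{\left(n{\left(-4 \right)} \right)}} = \sqrt{\left(-4 - 1\right) - 11} = \sqrt{-5 - 11} = \sqrt{-16} = 4 i$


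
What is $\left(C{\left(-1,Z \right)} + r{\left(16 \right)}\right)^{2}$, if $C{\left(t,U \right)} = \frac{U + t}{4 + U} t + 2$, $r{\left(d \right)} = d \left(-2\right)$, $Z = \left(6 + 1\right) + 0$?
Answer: $\frac{112896}{121} \approx 933.02$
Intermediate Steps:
$Z = 7$ ($Z = 7 + 0 = 7$)
$r{\left(d \right)} = - 2 d$
$C{\left(t,U \right)} = 2 + \frac{t \left(U + t\right)}{4 + U}$ ($C{\left(t,U \right)} = \frac{U + t}{4 + U} t + 2 = \frac{t \left(U + t\right)}{4 + U} + 2 = 2 + \frac{t \left(U + t\right)}{4 + U}$)
$\left(C{\left(-1,Z \right)} + r{\left(16 \right)}\right)^{2} = \left(\frac{8 + \left(-1\right)^{2} + 2 \cdot 7 + 7 \left(-1\right)}{4 + 7} - 32\right)^{2} = \left(\frac{8 + 1 + 14 - 7}{11} - 32\right)^{2} = \left(\frac{1}{11} \cdot 16 - 32\right)^{2} = \left(\frac{16}{11} - 32\right)^{2} = \left(- \frac{336}{11}\right)^{2} = \frac{112896}{121}$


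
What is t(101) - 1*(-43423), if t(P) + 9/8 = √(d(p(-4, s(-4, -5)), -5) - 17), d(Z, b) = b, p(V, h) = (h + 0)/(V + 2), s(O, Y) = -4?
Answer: 347375/8 + I*√22 ≈ 43422.0 + 4.6904*I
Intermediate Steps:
p(V, h) = h/(2 + V)
t(P) = -9/8 + I*√22 (t(P) = -9/8 + √(-5 - 17) = -9/8 + √(-22) = -9/8 + I*√22)
t(101) - 1*(-43423) = (-9/8 + I*√22) - 1*(-43423) = (-9/8 + I*√22) + 43423 = 347375/8 + I*√22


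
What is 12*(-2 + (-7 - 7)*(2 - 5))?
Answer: 480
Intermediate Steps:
12*(-2 + (-7 - 7)*(2 - 5)) = 12*(-2 - 14*(-3)) = 12*(-2 + 42) = 12*40 = 480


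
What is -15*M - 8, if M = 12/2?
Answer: -98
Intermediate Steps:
M = 6 (M = 12*(1/2) = 6)
-15*M - 8 = -15*6 - 8 = -90 - 8 = -98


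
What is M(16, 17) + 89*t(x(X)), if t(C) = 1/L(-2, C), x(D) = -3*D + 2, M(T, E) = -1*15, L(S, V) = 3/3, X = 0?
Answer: 74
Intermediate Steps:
L(S, V) = 1 (L(S, V) = 3*(⅓) = 1)
M(T, E) = -15
x(D) = 2 - 3*D
t(C) = 1 (t(C) = 1/1 = 1)
M(16, 17) + 89*t(x(X)) = -15 + 89*1 = -15 + 89 = 74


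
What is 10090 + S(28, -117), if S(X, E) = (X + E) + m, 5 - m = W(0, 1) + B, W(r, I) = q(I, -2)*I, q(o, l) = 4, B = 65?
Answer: 9937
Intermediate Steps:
W(r, I) = 4*I
m = -64 (m = 5 - (4*1 + 65) = 5 - (4 + 65) = 5 - 1*69 = 5 - 69 = -64)
S(X, E) = -64 + E + X (S(X, E) = (X + E) - 64 = (E + X) - 64 = -64 + E + X)
10090 + S(28, -117) = 10090 + (-64 - 117 + 28) = 10090 - 153 = 9937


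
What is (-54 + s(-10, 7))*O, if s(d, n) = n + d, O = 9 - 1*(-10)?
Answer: -1083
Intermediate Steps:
O = 19 (O = 9 + 10 = 19)
s(d, n) = d + n
(-54 + s(-10, 7))*O = (-54 + (-10 + 7))*19 = (-54 - 3)*19 = -57*19 = -1083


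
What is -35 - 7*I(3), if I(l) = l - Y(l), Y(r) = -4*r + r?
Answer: -119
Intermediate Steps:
Y(r) = -3*r
I(l) = 4*l (I(l) = l - (-3)*l = l + 3*l = 4*l)
-35 - 7*I(3) = -35 - 28*3 = -35 - 7*12 = -35 - 84 = -119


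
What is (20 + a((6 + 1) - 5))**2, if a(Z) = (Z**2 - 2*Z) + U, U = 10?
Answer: 900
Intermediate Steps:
a(Z) = 10 + Z**2 - 2*Z (a(Z) = (Z**2 - 2*Z) + 10 = 10 + Z**2 - 2*Z)
(20 + a((6 + 1) - 5))**2 = (20 + (10 + ((6 + 1) - 5)**2 - 2*((6 + 1) - 5)))**2 = (20 + (10 + (7 - 5)**2 - 2*(7 - 5)))**2 = (20 + (10 + 2**2 - 2*2))**2 = (20 + (10 + 4 - 4))**2 = (20 + 10)**2 = 30**2 = 900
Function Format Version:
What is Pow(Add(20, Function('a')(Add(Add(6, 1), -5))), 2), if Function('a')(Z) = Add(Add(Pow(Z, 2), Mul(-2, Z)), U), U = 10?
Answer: 900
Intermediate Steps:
Function('a')(Z) = Add(10, Pow(Z, 2), Mul(-2, Z)) (Function('a')(Z) = Add(Add(Pow(Z, 2), Mul(-2, Z)), 10) = Add(10, Pow(Z, 2), Mul(-2, Z)))
Pow(Add(20, Function('a')(Add(Add(6, 1), -5))), 2) = Pow(Add(20, Add(10, Pow(Add(Add(6, 1), -5), 2), Mul(-2, Add(Add(6, 1), -5)))), 2) = Pow(Add(20, Add(10, Pow(Add(7, -5), 2), Mul(-2, Add(7, -5)))), 2) = Pow(Add(20, Add(10, Pow(2, 2), Mul(-2, 2))), 2) = Pow(Add(20, Add(10, 4, -4)), 2) = Pow(Add(20, 10), 2) = Pow(30, 2) = 900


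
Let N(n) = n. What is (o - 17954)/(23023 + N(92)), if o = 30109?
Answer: 2431/4623 ≈ 0.52585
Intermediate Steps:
(o - 17954)/(23023 + N(92)) = (30109 - 17954)/(23023 + 92) = 12155/23115 = 12155*(1/23115) = 2431/4623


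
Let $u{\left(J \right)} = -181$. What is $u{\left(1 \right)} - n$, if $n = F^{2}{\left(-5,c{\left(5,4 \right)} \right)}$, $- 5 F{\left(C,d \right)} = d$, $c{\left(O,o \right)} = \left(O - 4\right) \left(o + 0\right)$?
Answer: $- \frac{4541}{25} \approx -181.64$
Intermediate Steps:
$c{\left(O,o \right)} = o \left(-4 + O\right)$ ($c{\left(O,o \right)} = \left(-4 + O\right) o = o \left(-4 + O\right)$)
$F{\left(C,d \right)} = - \frac{d}{5}$
$n = \frac{16}{25}$ ($n = \left(- \frac{4 \left(-4 + 5\right)}{5}\right)^{2} = \left(- \frac{4 \cdot 1}{5}\right)^{2} = \left(\left(- \frac{1}{5}\right) 4\right)^{2} = \left(- \frac{4}{5}\right)^{2} = \frac{16}{25} \approx 0.64$)
$u{\left(1 \right)} - n = -181 - \frac{16}{25} = - \frac{4541}{25}$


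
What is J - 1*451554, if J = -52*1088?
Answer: -508130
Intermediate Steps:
J = -56576
J - 1*451554 = -56576 - 1*451554 = -56576 - 451554 = -508130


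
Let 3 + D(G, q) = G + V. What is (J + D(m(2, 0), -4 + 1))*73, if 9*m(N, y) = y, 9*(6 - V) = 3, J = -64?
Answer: -13432/3 ≈ -4477.3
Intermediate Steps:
V = 17/3 (V = 6 - ⅑*3 = 6 - ⅓ = 17/3 ≈ 5.6667)
m(N, y) = y/9
D(G, q) = 8/3 + G (D(G, q) = -3 + (G + 17/3) = -3 + (17/3 + G) = 8/3 + G)
(J + D(m(2, 0), -4 + 1))*73 = (-64 + (8/3 + (⅑)*0))*73 = (-64 + (8/3 + 0))*73 = (-64 + 8/3)*73 = -184/3*73 = -13432/3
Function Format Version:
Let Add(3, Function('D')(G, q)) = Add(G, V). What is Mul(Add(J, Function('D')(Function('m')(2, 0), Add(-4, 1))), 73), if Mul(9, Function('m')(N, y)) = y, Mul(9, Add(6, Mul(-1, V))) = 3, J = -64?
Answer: Rational(-13432, 3) ≈ -4477.3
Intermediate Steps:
V = Rational(17, 3) (V = Add(6, Mul(Rational(-1, 9), 3)) = Add(6, Rational(-1, 3)) = Rational(17, 3) ≈ 5.6667)
Function('m')(N, y) = Mul(Rational(1, 9), y)
Function('D')(G, q) = Add(Rational(8, 3), G) (Function('D')(G, q) = Add(-3, Add(G, Rational(17, 3))) = Add(-3, Add(Rational(17, 3), G)) = Add(Rational(8, 3), G))
Mul(Add(J, Function('D')(Function('m')(2, 0), Add(-4, 1))), 73) = Mul(Add(-64, Add(Rational(8, 3), Mul(Rational(1, 9), 0))), 73) = Mul(Add(-64, Add(Rational(8, 3), 0)), 73) = Mul(Add(-64, Rational(8, 3)), 73) = Mul(Rational(-184, 3), 73) = Rational(-13432, 3)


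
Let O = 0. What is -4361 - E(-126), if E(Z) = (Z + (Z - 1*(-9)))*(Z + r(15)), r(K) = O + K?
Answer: -31334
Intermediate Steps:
r(K) = K (r(K) = 0 + K = K)
E(Z) = (9 + 2*Z)*(15 + Z) (E(Z) = (Z + (Z - 1*(-9)))*(Z + 15) = (Z + (Z + 9))*(15 + Z) = (Z + (9 + Z))*(15 + Z) = (9 + 2*Z)*(15 + Z))
-4361 - E(-126) = -4361 - (135 + 2*(-126)**2 + 39*(-126)) = -4361 - (135 + 2*15876 - 4914) = -4361 - (135 + 31752 - 4914) = -4361 - 1*26973 = -4361 - 26973 = -31334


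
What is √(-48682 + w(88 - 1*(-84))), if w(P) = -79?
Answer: I*√48761 ≈ 220.82*I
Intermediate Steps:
√(-48682 + w(88 - 1*(-84))) = √(-48682 - 79) = √(-48761) = I*√48761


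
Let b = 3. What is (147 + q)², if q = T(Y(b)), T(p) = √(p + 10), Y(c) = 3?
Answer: (147 + √13)² ≈ 22682.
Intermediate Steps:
T(p) = √(10 + p)
q = √13 (q = √(10 + 3) = √13 ≈ 3.6056)
(147 + q)² = (147 + √13)²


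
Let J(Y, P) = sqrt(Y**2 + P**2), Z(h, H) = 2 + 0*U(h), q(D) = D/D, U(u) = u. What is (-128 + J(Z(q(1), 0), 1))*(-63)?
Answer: 8064 - 63*sqrt(5) ≈ 7923.1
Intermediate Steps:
q(D) = 1
Z(h, H) = 2 (Z(h, H) = 2 + 0*h = 2 + 0 = 2)
J(Y, P) = sqrt(P**2 + Y**2)
(-128 + J(Z(q(1), 0), 1))*(-63) = (-128 + sqrt(1**2 + 2**2))*(-63) = (-128 + sqrt(1 + 4))*(-63) = (-128 + sqrt(5))*(-63) = 8064 - 63*sqrt(5)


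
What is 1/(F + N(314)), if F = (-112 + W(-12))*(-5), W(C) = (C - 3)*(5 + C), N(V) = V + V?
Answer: 1/663 ≈ 0.0015083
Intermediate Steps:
N(V) = 2*V
W(C) = (-3 + C)*(5 + C)
F = 35 (F = (-112 + (-15 + (-12)² + 2*(-12)))*(-5) = (-112 + (-15 + 144 - 24))*(-5) = (-112 + 105)*(-5) = -7*(-5) = 35)
1/(F + N(314)) = 1/(35 + 2*314) = 1/(35 + 628) = 1/663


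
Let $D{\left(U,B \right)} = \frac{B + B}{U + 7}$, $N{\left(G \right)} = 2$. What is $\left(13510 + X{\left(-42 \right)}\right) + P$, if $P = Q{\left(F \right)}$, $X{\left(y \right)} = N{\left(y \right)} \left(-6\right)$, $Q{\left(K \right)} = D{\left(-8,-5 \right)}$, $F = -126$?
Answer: $13508$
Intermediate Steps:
$D{\left(U,B \right)} = \frac{2 B}{7 + U}$
$Q{\left(K \right)} = 10$ ($Q{\left(K \right)} = 2 \left(-5\right) \frac{1}{7 - 8} = 2 \left(-5\right) \frac{1}{-1} = 2 \left(-5\right) \left(-1\right) = 10$)
$X{\left(y \right)} = -12$ ($X{\left(y \right)} = 2 \left(-6\right) = -12$)
$P = 10$
$\left(13510 + X{\left(-42 \right)}\right) + P = \left(13510 - 12\right) + 10 = 13498 + 10 = 13508$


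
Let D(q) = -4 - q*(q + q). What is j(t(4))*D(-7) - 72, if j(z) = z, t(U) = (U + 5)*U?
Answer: -3744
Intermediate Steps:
t(U) = U*(5 + U) (t(U) = (5 + U)*U = U*(5 + U))
D(q) = -4 - 2*q² (D(q) = -4 - q*2*q = -4 - 2*q²)
j(t(4))*D(-7) - 72 = (4*(5 + 4))*(-4 - 2*(-7)²) - 72 = (4*9)*(-4 - 2*49) - 72 = 36*(-4 - 98) - 72 = 36*(-102) - 72 = -3672 - 72 = -3744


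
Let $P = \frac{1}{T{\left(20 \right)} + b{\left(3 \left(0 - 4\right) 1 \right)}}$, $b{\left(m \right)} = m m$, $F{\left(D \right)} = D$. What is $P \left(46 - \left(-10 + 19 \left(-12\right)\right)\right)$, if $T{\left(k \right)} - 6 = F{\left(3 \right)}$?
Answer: $\frac{284}{153} \approx 1.8562$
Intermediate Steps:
$T{\left(k \right)} = 9$ ($T{\left(k \right)} = 6 + 3 = 9$)
$b{\left(m \right)} = m^{2}$
$P = \frac{1}{153}$ ($P = \frac{1}{9 + \left(3 \left(0 - 4\right) 1\right)^{2}} = \frac{1}{9 + \left(3 \left(-4\right) 1\right)^{2}} = \frac{1}{9 + \left(\left(-12\right) 1\right)^{2}} = \frac{1}{9 + \left(-12\right)^{2}} = \frac{1}{9 + 144} = \frac{1}{153} \approx 0.0065359$)
$P \left(46 - \left(-10 + 19 \left(-12\right)\right)\right) = \frac{46 - \left(-10 + 19 \left(-12\right)\right)}{153} = \frac{46 - \left(-10 - 228\right)}{153} = \frac{46 - -238}{153} = \frac{46 + 238}{153} = \frac{1}{153} \cdot 284 = \frac{284}{153}$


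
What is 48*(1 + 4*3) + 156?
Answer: 780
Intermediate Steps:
48*(1 + 4*3) + 156 = 48*(1 + 12) + 156 = 48*13 + 156 = 624 + 156 = 780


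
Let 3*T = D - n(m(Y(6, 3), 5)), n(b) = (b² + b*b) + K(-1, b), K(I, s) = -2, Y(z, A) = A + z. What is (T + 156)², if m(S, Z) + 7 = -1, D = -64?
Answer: 77284/9 ≈ 8587.1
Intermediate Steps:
m(S, Z) = -8 (m(S, Z) = -7 - 1 = -8)
n(b) = -2 + 2*b² (n(b) = (b² + b*b) - 2 = (b² + b²) - 2 = 2*b² - 2 = -2 + 2*b²)
T = -190/3 (T = (-64 - (-2 + 2*(-8)²))/3 = (-64 - (-2 + 2*64))/3 = (-64 - (-2 + 128))/3 = (-64 - 1*126)/3 = (-64 - 126)/3 = (⅓)*(-190) = -190/3 ≈ -63.333)
(T + 156)² = (-190/3 + 156)² = (278/3)² = 77284/9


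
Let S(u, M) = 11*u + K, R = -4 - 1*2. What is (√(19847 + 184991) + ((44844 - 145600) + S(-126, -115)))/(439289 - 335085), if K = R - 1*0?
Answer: -25537/26051 + √204838/104204 ≈ -0.97593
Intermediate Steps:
R = -6 (R = -4 - 2 = -6)
K = -6 (K = -6 - 1*0 = -6 + 0 = -6)
S(u, M) = -6 + 11*u (S(u, M) = 11*u - 6 = -6 + 11*u)
(√(19847 + 184991) + ((44844 - 145600) + S(-126, -115)))/(439289 - 335085) = (√(19847 + 184991) + ((44844 - 145600) + (-6 + 11*(-126))))/(439289 - 335085) = (√204838 + (-100756 + (-6 - 1386)))/104204 = (√204838 + (-100756 - 1392))*(1/104204) = (√204838 - 102148)*(1/104204) = (-102148 + √204838)*(1/104204) = -25537/26051 + √204838/104204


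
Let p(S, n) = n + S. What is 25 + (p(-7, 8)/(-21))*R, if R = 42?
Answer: 23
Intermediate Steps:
p(S, n) = S + n
25 + (p(-7, 8)/(-21))*R = 25 + ((-7 + 8)/(-21))*42 = 25 + (1*(-1/21))*42 = 25 - 1/21*42 = 25 - 2 = 23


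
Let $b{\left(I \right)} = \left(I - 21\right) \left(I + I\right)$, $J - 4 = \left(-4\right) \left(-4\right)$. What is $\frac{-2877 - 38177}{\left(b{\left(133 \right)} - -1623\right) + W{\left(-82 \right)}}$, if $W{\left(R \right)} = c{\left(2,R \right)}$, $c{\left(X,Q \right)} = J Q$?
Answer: $- \frac{41054}{29775} \approx -1.3788$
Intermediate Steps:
$J = 20$ ($J = 4 - -16 = 4 + 16 = 20$)
$c{\left(X,Q \right)} = 20 Q$
$b{\left(I \right)} = 2 I \left(-21 + I\right)$ ($b{\left(I \right)} = \left(-21 + I\right) 2 I = 2 I \left(-21 + I\right)$)
$W{\left(R \right)} = 20 R$
$\frac{-2877 - 38177}{\left(b{\left(133 \right)} - -1623\right) + W{\left(-82 \right)}} = \frac{-2877 - 38177}{\left(2 \cdot 133 \left(-21 + 133\right) - -1623\right) + 20 \left(-82\right)} = - \frac{41054}{\left(2 \cdot 133 \cdot 112 + 1623\right) - 1640} = - \frac{41054}{\left(29792 + 1623\right) - 1640} = - \frac{41054}{31415 - 1640} = - \frac{41054}{29775}$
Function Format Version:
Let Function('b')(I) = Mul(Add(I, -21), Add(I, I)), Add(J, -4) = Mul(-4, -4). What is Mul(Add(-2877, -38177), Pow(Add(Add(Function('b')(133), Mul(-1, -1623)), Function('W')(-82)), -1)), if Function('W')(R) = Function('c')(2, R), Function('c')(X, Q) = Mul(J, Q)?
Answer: Rational(-41054, 29775) ≈ -1.3788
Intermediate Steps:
J = 20 (J = Add(4, Mul(-4, -4)) = Add(4, 16) = 20)
Function('c')(X, Q) = Mul(20, Q)
Function('b')(I) = Mul(2, I, Add(-21, I)) (Function('b')(I) = Mul(Add(-21, I), Mul(2, I)) = Mul(2, I, Add(-21, I)))
Function('W')(R) = Mul(20, R)
Mul(Add(-2877, -38177), Pow(Add(Add(Function('b')(133), Mul(-1, -1623)), Function('W')(-82)), -1)) = Mul(Add(-2877, -38177), Pow(Add(Add(Mul(2, 133, Add(-21, 133)), Mul(-1, -1623)), Mul(20, -82)), -1)) = Mul(-41054, Pow(Add(Add(Mul(2, 133, 112), 1623), -1640), -1)) = Mul(-41054, Pow(Add(Add(29792, 1623), -1640), -1)) = Mul(-41054, Pow(Add(31415, -1640), -1)) = Mul(-41054, Pow(29775, -1)) = Mul(-41054, Rational(1, 29775)) = Rational(-41054, 29775)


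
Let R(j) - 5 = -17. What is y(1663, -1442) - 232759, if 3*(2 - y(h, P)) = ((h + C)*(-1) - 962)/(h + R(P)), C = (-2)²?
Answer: -1152842792/4953 ≈ -2.3276e+5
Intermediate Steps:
C = 4
R(j) = -12 (R(j) = 5 - 17 = -12)
y(h, P) = 2 - (-966 - h)/(3*(-12 + h)) (y(h, P) = 2 - ((h + 4)*(-1) - 962)/(3*(h - 12)) = 2 - ((4 + h)*(-1) - 962)/(3*(-12 + h)) = 2 - ((-4 - h) - 962)/(3*(-12 + h)) = 2 - (-966 - h)/(3*(-12 + h)))
y(1663, -1442) - 232759 = (894 + 7*1663)/(3*(-12 + 1663)) - 232759 = (⅓)*(894 + 11641)/1651 - 232759 = (⅓)*(1/1651)*12535 - 232759 = 12535/4953 - 232759 = -1152842792/4953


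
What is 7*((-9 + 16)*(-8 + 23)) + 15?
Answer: 750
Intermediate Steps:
7*((-9 + 16)*(-8 + 23)) + 15 = 7*(7*15) + 15 = 7*105 + 15 = 735 + 15 = 750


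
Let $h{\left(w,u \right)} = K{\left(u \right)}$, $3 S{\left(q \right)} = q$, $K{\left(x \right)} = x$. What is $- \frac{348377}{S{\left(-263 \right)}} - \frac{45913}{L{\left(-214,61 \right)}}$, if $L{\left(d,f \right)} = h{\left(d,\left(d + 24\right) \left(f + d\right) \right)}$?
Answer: $\frac{30369883051}{7645410} \approx 3972.3$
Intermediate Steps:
$S{\left(q \right)} = \frac{q}{3}$
$h{\left(w,u \right)} = u$
$L{\left(d,f \right)} = \left(24 + d\right) \left(d + f\right)$ ($L{\left(d,f \right)} = \left(d + 24\right) \left(f + d\right) = \left(24 + d\right) \left(d + f\right)$)
$- \frac{348377}{S{\left(-263 \right)}} - \frac{45913}{L{\left(-214,61 \right)}} = - \frac{348377}{\frac{1}{3} \left(-263\right)} - \frac{45913}{\left(-214\right)^{2} + 24 \left(-214\right) + 24 \cdot 61 - 13054} = - \frac{348377}{- \frac{263}{3}} - \frac{45913}{45796 - 5136 + 1464 - 13054} = \left(-348377\right) \left(- \frac{3}{263}\right) - \frac{45913}{29070} = \frac{1045131}{263} - \frac{45913}{29070} = \frac{30369883051}{7645410}$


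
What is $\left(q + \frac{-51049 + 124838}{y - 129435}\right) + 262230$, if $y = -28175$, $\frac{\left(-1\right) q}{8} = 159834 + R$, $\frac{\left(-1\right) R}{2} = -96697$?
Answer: $- \frac{404048124129}{157610} \approx -2.5636 \cdot 10^{6}$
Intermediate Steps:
$R = 193394$ ($R = \left(-2\right) \left(-96697\right) = 193394$)
$q = -2825824$ ($q = - 8 \left(159834 + 193394\right) = \left(-8\right) 353228 = -2825824$)
$\left(q + \frac{-51049 + 124838}{y - 129435}\right) + 262230 = \left(-2825824 + \frac{-51049 + 124838}{-28175 - 129435}\right) + 262230 = \left(-2825824 + \frac{73789}{-157610}\right) + 262230 = \left(-2825824 + 73789 \left(- \frac{1}{157610}\right)\right) + 262230 = \left(-2825824 - \frac{73789}{157610}\right) + 262230 = - \frac{445378194429}{157610} + 262230 = - \frac{404048124129}{157610}$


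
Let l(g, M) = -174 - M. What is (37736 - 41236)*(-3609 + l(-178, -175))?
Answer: 12628000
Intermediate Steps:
(37736 - 41236)*(-3609 + l(-178, -175)) = (37736 - 41236)*(-3609 + (-174 - 1*(-175))) = -3500*(-3609 + (-174 + 175)) = -3500*(-3609 + 1) = -3500*(-3608) = 12628000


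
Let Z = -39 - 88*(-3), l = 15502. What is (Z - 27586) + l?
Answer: -11859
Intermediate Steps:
Z = 225 (Z = -39 + 264 = 225)
(Z - 27586) + l = (225 - 27586) + 15502 = -27361 + 15502 = -11859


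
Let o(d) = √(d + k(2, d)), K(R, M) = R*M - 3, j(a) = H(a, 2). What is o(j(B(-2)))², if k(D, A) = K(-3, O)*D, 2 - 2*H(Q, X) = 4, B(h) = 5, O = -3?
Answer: 11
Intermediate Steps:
H(Q, X) = -1 (H(Q, X) = 1 - ½*4 = 1 - 2 = -1)
j(a) = -1
K(R, M) = -3 + M*R (K(R, M) = M*R - 3 = -3 + M*R)
k(D, A) = 6*D (k(D, A) = (-3 - 3*(-3))*D = (-3 + 9)*D = 6*D)
o(d) = √(12 + d) (o(d) = √(d + 6*2) = √(d + 12) = √(12 + d))
o(j(B(-2)))² = (√(12 - 1))² = (√11)² = 11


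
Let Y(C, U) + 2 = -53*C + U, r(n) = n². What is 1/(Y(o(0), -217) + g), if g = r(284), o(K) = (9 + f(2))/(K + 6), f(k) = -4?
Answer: 6/482357 ≈ 1.2439e-5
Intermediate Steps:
o(K) = 5/(6 + K) (o(K) = (9 - 4)/(K + 6) = 5/(6 + K))
Y(C, U) = -2 + U - 53*C (Y(C, U) = -2 + (-53*C + U) = -2 + (U - 53*C) = -2 + U - 53*C)
g = 80656 (g = 284² = 80656)
1/(Y(o(0), -217) + g) = 1/((-2 - 217 - 265/(6 + 0)) + 80656) = 1/((-2 - 217 - 265/6) + 80656) = 1/(-1579/6 + 80656) = 1/(482357/6) = 6/482357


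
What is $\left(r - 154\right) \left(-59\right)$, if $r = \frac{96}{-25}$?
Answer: $\frac{232814}{25} \approx 9312.6$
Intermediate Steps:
$r = - \frac{96}{25}$ ($r = 96 \left(- \frac{1}{25}\right) = - \frac{96}{25} \approx -3.84$)
$\left(r - 154\right) \left(-59\right) = \left(- \frac{96}{25} - 154\right) \left(-59\right) = \left(- \frac{3946}{25}\right) \left(-59\right) = \frac{232814}{25}$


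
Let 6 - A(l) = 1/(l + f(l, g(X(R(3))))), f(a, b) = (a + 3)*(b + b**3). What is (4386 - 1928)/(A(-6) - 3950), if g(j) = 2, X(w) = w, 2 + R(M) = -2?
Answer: -88488/141983 ≈ -0.62323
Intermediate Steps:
R(M) = -4 (R(M) = -2 - 2 = -4)
f(a, b) = (3 + a)*(b + b**3)
A(l) = 6 - 1/(30 + 11*l) (A(l) = 6 - 1/(l + 2*(3 + l + 3*2**2 + l*2**2)) = 6 - 1/(l + 2*(3 + l + 3*4 + l*4)) = 6 - 1/(l + 2*(3 + l + 12 + 4*l)) = 6 - 1/(l + 2*(15 + 5*l)) = 6 - 1/(l + (30 + 10*l)) = 6 - 1/(30 + 11*l))
(4386 - 1928)/(A(-6) - 3950) = (4386 - 1928)/((179 + 66*(-6))/(30 + 11*(-6)) - 3950) = 2458/((179 - 396)/(30 - 66) - 3950) = 2458/(-217/(-36) - 3950) = 2458/(-1/36*(-217) - 3950) = 2458/(217/36 - 3950) = 2458/(-141983/36) = 2458*(-36/141983) = -88488/141983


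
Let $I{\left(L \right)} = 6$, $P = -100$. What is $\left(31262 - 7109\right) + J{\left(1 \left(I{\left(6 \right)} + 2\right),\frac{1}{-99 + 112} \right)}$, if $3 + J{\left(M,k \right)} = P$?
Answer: $24050$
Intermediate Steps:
$J{\left(M,k \right)} = -103$ ($J{\left(M,k \right)} = -3 - 100 = -103$)
$\left(31262 - 7109\right) + J{\left(1 \left(I{\left(6 \right)} + 2\right),\frac{1}{-99 + 112} \right)} = \left(31262 - 7109\right) - 103 = 24153 - 103 = 24050$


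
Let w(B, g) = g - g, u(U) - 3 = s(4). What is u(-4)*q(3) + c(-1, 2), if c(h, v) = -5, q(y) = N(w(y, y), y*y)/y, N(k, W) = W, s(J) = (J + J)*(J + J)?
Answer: 196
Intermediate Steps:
s(J) = 4*J² (s(J) = (2*J)*(2*J) = 4*J²)
u(U) = 67 (u(U) = 3 + 4*4² = 3 + 4*16 = 3 + 64 = 67)
w(B, g) = 0
q(y) = y (q(y) = (y*y)/y = y²/y = y)
u(-4)*q(3) + c(-1, 2) = 67*3 - 5 = 201 - 5 = 196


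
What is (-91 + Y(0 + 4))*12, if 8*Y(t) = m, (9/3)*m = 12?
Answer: -1086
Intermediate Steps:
m = 4 (m = (⅓)*12 = 4)
Y(t) = ½ (Y(t) = (⅛)*4 = ½)
(-91 + Y(0 + 4))*12 = (-91 + ½)*12 = -181/2*12 = -1086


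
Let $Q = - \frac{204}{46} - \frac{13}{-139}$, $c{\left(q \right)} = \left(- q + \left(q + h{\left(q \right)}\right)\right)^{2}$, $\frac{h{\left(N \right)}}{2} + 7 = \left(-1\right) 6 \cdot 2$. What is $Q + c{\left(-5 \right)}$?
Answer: $\frac{4602589}{3197} \approx 1439.7$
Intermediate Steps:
$h{\left(N \right)} = -38$ ($h{\left(N \right)} = -14 + 2 \left(-1\right) 6 \cdot 2 = -14 + 2 \left(\left(-6\right) 2\right) = -14 + 2 \left(-12\right) = -14 - 24 = -38$)
$c{\left(q \right)} = 1444$ ($c{\left(q \right)} = \left(- q + \left(q - 38\right)\right)^{2} = \left(- q + \left(-38 + q\right)\right)^{2} = \left(-38\right)^{2} = 1444$)
$Q = - \frac{13879}{3197}$ ($Q = \left(-204\right) \frac{1}{46} - - \frac{13}{139} = - \frac{102}{23} + \frac{13}{139} = - \frac{13879}{3197} \approx -4.3413$)
$Q + c{\left(-5 \right)} = - \frac{13879}{3197} + 1444 = \frac{4602589}{3197}$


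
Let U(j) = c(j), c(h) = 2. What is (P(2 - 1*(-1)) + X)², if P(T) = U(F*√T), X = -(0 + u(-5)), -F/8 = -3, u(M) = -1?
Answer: 9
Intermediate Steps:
F = 24 (F = -8*(-3) = 24)
U(j) = 2
X = 1 (X = -(0 - 1) = -1*(-1) = 1)
P(T) = 2
(P(2 - 1*(-1)) + X)² = (2 + 1)² = 3² = 9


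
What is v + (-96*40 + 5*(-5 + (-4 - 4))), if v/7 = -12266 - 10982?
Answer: -166641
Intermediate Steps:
v = -162736 (v = 7*(-12266 - 10982) = 7*(-23248) = -162736)
v + (-96*40 + 5*(-5 + (-4 - 4))) = -162736 + (-96*40 + 5*(-5 + (-4 - 4))) = -162736 + (-3840 + 5*(-5 - 8)) = -162736 + (-3840 + 5*(-13)) = -162736 + (-3840 - 65) = -162736 - 3905 = -166641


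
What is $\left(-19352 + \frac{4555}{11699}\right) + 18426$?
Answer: $- \frac{10828719}{11699} \approx -925.61$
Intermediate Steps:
$\left(-19352 + \frac{4555}{11699}\right) + 18426 = - \frac{226394493}{11699} + 18426 = - \frac{10828719}{11699}$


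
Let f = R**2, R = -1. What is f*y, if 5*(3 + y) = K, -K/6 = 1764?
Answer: -10599/5 ≈ -2119.8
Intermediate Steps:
K = -10584 (K = -6*1764 = -10584)
y = -10599/5 (y = -3 + (1/5)*(-10584) = -3 - 10584/5 = -10599/5 ≈ -2119.8)
f = 1 (f = (-1)**2 = 1)
f*y = 1*(-10599/5) = -10599/5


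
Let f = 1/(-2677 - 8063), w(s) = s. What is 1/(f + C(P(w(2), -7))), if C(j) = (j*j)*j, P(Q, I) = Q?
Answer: 10740/85919 ≈ 0.12500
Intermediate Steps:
f = -1/10740 (f = 1/(-10740) = -1/10740 ≈ -9.3110e-5)
C(j) = j³ (C(j) = j²*j = j³)
1/(f + C(P(w(2), -7))) = 1/(-1/10740 + 2³) = 1/(-1/10740 + 8) = 1/(85919/10740) = 10740/85919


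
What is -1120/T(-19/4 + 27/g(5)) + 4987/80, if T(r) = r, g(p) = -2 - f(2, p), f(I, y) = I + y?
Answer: 512997/2480 ≈ 206.85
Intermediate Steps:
g(p) = -4 - p (g(p) = -2 - (2 + p) = -2 + (-2 - p) = -4 - p)
-1120/T(-19/4 + 27/g(5)) + 4987/80 = -1120/(-19/4 + 27/(-4 - 1*5)) + 4987/80 = -1120/(-19*¼ + 27/(-4 - 5)) + 4987*(1/80) = -1120/(-19/4 + 27/(-9)) + 4987/80 = -1120/(-19/4 + 27*(-⅑)) + 4987/80 = -1120/(-19/4 - 3) + 4987/80 = -1120/(-31/4) + 4987/80 = -1120*(-4/31) + 4987/80 = 4480/31 + 4987/80 = 512997/2480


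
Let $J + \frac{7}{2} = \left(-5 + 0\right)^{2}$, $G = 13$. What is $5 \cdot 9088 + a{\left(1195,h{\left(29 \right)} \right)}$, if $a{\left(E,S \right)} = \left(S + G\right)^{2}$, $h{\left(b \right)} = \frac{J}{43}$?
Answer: $\frac{182489}{4} \approx 45622.0$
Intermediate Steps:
$J = \frac{43}{2}$ ($J = - \frac{7}{2} + \left(-5 + 0\right)^{2} = - \frac{7}{2} + \left(-5\right)^{2} = - \frac{7}{2} + 25 = \frac{43}{2} \approx 21.5$)
$h{\left(b \right)} = \frac{1}{2}$ ($h{\left(b \right)} = \frac{43}{2 \cdot 43} = \frac{43}{2} \cdot \frac{1}{43} = \frac{1}{2}$)
$a{\left(E,S \right)} = \left(13 + S\right)^{2}$ ($a{\left(E,S \right)} = \left(S + 13\right)^{2} = \left(13 + S\right)^{2}$)
$5 \cdot 9088 + a{\left(1195,h{\left(29 \right)} \right)} = 5 \cdot 9088 + \left(13 + \frac{1}{2}\right)^{2} = 45440 + \left(\frac{27}{2}\right)^{2} = 45440 + \frac{729}{4} = \frac{182489}{4}$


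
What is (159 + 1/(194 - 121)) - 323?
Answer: -11971/73 ≈ -163.99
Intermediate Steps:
(159 + 1/(194 - 121)) - 323 = (159 + 1/73) - 323 = 11608/73 - 323 = -11971/73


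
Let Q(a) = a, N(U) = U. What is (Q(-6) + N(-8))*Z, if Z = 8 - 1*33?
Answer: 350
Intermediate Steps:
Z = -25 (Z = 8 - 33 = -25)
(Q(-6) + N(-8))*Z = (-6 - 8)*(-25) = -14*(-25) = 350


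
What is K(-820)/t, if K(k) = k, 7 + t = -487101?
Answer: 205/121777 ≈ 0.0016834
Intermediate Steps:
t = -487108 (t = -7 - 487101 = -487108)
K(-820)/t = -820/(-487108) = -820*(-1/487108) = 205/121777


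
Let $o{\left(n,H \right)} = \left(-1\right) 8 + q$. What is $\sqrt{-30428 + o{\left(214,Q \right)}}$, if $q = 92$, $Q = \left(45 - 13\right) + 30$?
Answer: $2 i \sqrt{7586} \approx 174.2 i$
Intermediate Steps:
$Q = 62$ ($Q = 32 + 30 = 62$)
$o{\left(n,H \right)} = 84$ ($o{\left(n,H \right)} = \left(-1\right) 8 + 92 = -8 + 92 = 84$)
$\sqrt{-30428 + o{\left(214,Q \right)}} = \sqrt{-30428 + 84} = \sqrt{-30344} = 2 i \sqrt{7586}$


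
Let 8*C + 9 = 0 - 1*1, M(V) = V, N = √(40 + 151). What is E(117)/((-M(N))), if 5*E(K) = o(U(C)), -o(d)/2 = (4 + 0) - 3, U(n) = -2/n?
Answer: 2*√191/955 ≈ 0.028943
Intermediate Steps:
N = √191 ≈ 13.820
C = -5/4 (C = -9/8 + (0 - 1*1)/8 = -9/8 + (0 - 1)/8 = -9/8 + (⅛)*(-1) = -9/8 - ⅛ = -5/4 ≈ -1.2500)
o(d) = -2 (o(d) = -2*((4 + 0) - 3) = -2*(4 - 3) = -2*1 = -2)
E(K) = -⅖ (E(K) = (⅕)*(-2) = -⅖)
E(117)/((-M(N))) = -2*(-√191/191)/5 = -(-2)*√191/955 = 2*√191/955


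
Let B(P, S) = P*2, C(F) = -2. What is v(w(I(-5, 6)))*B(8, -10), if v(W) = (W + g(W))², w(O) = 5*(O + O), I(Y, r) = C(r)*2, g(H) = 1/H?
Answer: 2563201/100 ≈ 25632.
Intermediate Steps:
I(Y, r) = -4 (I(Y, r) = -2*2 = -4)
B(P, S) = 2*P
w(O) = 10*O (w(O) = 5*(2*O) = 10*O)
v(W) = (W + 1/W)²
v(w(I(-5, 6)))*B(8, -10) = ((1 + (10*(-4))²)²/(10*(-4))²)*(2*8) = ((1 + (-40)²)²/(-40)²)*16 = ((1 + 1600)²/1600)*16 = ((1/1600)*1601²)*16 = ((1/1600)*2563201)*16 = (2563201/1600)*16 = 2563201/100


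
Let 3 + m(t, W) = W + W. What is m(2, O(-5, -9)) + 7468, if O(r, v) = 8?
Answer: 7481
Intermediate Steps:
m(t, W) = -3 + 2*W (m(t, W) = -3 + (W + W) = -3 + 2*W)
m(2, O(-5, -9)) + 7468 = (-3 + 2*8) + 7468 = (-3 + 16) + 7468 = 13 + 7468 = 7481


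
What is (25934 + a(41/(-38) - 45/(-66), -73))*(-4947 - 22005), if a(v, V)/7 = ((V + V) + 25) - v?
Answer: -141329927328/209 ≈ -6.7622e+8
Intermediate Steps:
a(v, V) = 175 - 7*v + 14*V (a(v, V) = 7*(((V + V) + 25) - v) = 7*((2*V + 25) - v) = 7*((25 + 2*V) - v) = 7*(25 - v + 2*V) = 175 - 7*v + 14*V)
(25934 + a(41/(-38) - 45/(-66), -73))*(-4947 - 22005) = (25934 + (175 - 7*(41/(-38) - 45/(-66)) + 14*(-73)))*(-4947 - 22005) = (25934 + (175 - 7*(41*(-1/38) - 45*(-1/66)) - 1022))*(-26952) = (25934 + (175 - 7*(-41/38 + 15/22) - 1022))*(-26952) = (25934 + (175 - 7*(-83/209) - 1022))*(-26952) = (25934 + (175 + 581/209 - 1022))*(-26952) = (25934 - 176442/209)*(-26952) = (5243764/209)*(-26952) = -141329927328/209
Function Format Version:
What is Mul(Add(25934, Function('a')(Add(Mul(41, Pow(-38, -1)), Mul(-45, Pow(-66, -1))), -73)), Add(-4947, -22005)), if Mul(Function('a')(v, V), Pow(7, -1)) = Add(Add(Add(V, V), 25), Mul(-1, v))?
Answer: Rational(-141329927328, 209) ≈ -6.7622e+8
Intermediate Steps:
Function('a')(v, V) = Add(175, Mul(-7, v), Mul(14, V)) (Function('a')(v, V) = Mul(7, Add(Add(Add(V, V), 25), Mul(-1, v))) = Mul(7, Add(Add(Mul(2, V), 25), Mul(-1, v))) = Mul(7, Add(Add(25, Mul(2, V)), Mul(-1, v))) = Mul(7, Add(25, Mul(-1, v), Mul(2, V))) = Add(175, Mul(-7, v), Mul(14, V)))
Mul(Add(25934, Function('a')(Add(Mul(41, Pow(-38, -1)), Mul(-45, Pow(-66, -1))), -73)), Add(-4947, -22005)) = Mul(Add(25934, Add(175, Mul(-7, Add(Mul(41, Pow(-38, -1)), Mul(-45, Pow(-66, -1)))), Mul(14, -73))), Add(-4947, -22005)) = Mul(Add(25934, Add(175, Mul(-7, Add(Mul(41, Rational(-1, 38)), Mul(-45, Rational(-1, 66)))), -1022)), -26952) = Mul(Add(25934, Add(175, Mul(-7, Add(Rational(-41, 38), Rational(15, 22))), -1022)), -26952) = Mul(Add(25934, Add(175, Mul(-7, Rational(-83, 209)), -1022)), -26952) = Mul(Add(25934, Add(175, Rational(581, 209), -1022)), -26952) = Mul(Add(25934, Rational(-176442, 209)), -26952) = Mul(Rational(5243764, 209), -26952) = Rational(-141329927328, 209)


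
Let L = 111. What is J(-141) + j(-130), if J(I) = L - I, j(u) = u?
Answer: 122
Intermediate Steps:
J(I) = 111 - I
J(-141) + j(-130) = (111 - 1*(-141)) - 130 = (111 + 141) - 130 = 252 - 130 = 122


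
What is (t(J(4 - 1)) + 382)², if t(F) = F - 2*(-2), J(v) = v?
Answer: 151321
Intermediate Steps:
t(F) = 4 + F (t(F) = F + 4 = 4 + F)
(t(J(4 - 1)) + 382)² = ((4 + (4 - 1)) + 382)² = ((4 + 3) + 382)² = (7 + 382)² = 389² = 151321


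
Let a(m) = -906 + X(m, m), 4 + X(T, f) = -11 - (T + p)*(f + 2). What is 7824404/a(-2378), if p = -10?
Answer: -1117772/810687 ≈ -1.3788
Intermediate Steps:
X(T, f) = -15 - (-10 + T)*(2 + f) (X(T, f) = -4 + (-11 - (T - 10)*(f + 2)) = -4 + (-11 - (-10 + T)*(2 + f)) = -15 - (-10 + T)*(2 + f))
a(m) = -901 - m**2 + 8*m (a(m) = -906 + (5 - 2*m + 10*m - m*m) = -906 + (5 - 2*m + 10*m - m**2) = -906 + (5 - m**2 + 8*m) = -901 - m**2 + 8*m)
7824404/a(-2378) = 7824404/(-901 - 1*(-2378)**2 + 8*(-2378)) = 7824404/(-901 - 1*5654884 - 19024) = 7824404/(-901 - 5654884 - 19024) = 7824404/(-5674809) = 7824404*(-1/5674809) = -1117772/810687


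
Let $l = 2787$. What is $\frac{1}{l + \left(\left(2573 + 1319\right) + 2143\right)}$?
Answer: $\frac{1}{8822} \approx 0.00011335$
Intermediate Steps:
$\frac{1}{l + \left(\left(2573 + 1319\right) + 2143\right)} = \frac{1}{2787 + \left(\left(2573 + 1319\right) + 2143\right)} = \frac{1}{2787 + \left(3892 + 2143\right)} = \frac{1}{2787 + 6035} = \frac{1}{8822}$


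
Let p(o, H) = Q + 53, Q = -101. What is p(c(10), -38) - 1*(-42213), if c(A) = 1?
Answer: 42165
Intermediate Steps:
p(o, H) = -48 (p(o, H) = -101 + 53 = -48)
p(c(10), -38) - 1*(-42213) = -48 - 1*(-42213) = -48 + 42213 = 42165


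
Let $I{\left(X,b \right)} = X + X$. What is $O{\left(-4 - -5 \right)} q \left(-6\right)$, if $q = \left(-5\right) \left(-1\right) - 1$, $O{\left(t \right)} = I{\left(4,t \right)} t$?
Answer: $-192$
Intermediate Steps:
$I{\left(X,b \right)} = 2 X$
$O{\left(t \right)} = 8 t$ ($O{\left(t \right)} = 2 \cdot 4 t = 8 t$)
$q = 4$ ($q = 5 - 1 = 4$)
$O{\left(-4 - -5 \right)} q \left(-6\right) = 8 \left(-4 - -5\right) 4 \left(-6\right) = 8 \left(-4 + 5\right) 4 \left(-6\right) = 8 \cdot 1 \cdot 4 \left(-6\right) = 8 \cdot 4 \left(-6\right) = 32 \left(-6\right) = -192$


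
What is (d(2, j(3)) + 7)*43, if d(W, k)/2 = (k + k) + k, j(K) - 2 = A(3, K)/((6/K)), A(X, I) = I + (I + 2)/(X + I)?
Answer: 2623/2 ≈ 1311.5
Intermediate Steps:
A(X, I) = I + (2 + I)/(I + X)
j(K) = 2 + K*(2 + K**2 + 4*K)/(6*(3 + K)) (j(K) = 2 + ((2 + K + K**2 + K*3)/(K + 3))/((6/K)) = 2 + ((2 + K + K**2 + 3*K)/(3 + K))*(K/6) = 2 + ((2 + K**2 + 4*K)/(3 + K))*(K/6) = 2 + K*(2 + K**2 + 4*K)/(6*(3 + K)))
d(W, k) = 6*k (d(W, k) = 2*((k + k) + k) = 2*(2*k + k) = 2*(3*k) = 6*k)
(d(2, j(3)) + 7)*43 = (6*((36 + 3**3 + 4*3**2 + 14*3)/(6*(3 + 3))) + 7)*43 = (6*((1/6)*(36 + 27 + 4*9 + 42)/6) + 7)*43 = (6*((1/6)*(1/6)*(36 + 27 + 36 + 42)) + 7)*43 = (6*((1/6)*(1/6)*141) + 7)*43 = (6*(47/12) + 7)*43 = (47/2 + 7)*43 = (61/2)*43 = 2623/2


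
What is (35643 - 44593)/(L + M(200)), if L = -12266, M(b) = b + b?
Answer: 4475/5933 ≈ 0.75426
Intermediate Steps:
M(b) = 2*b
(35643 - 44593)/(L + M(200)) = (35643 - 44593)/(-12266 + 2*200) = -8950/(-12266 + 400) = -8950/(-11866) = -8950*(-1/11866) = 4475/5933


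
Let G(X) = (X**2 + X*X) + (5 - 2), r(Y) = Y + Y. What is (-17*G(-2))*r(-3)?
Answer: 1122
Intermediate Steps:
r(Y) = 2*Y
G(X) = 3 + 2*X**2 (G(X) = (X**2 + X**2) + 3 = 2*X**2 + 3 = 3 + 2*X**2)
(-17*G(-2))*r(-3) = (-17*(3 + 2*(-2)**2))*(2*(-3)) = -17*(3 + 2*4)*(-6) = -17*(3 + 8)*(-6) = -17*11*(-6) = -187*(-6) = 1122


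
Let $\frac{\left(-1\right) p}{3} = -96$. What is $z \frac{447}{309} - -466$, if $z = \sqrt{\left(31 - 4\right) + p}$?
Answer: $466 + \frac{447 \sqrt{35}}{103} \approx 491.67$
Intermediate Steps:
$p = 288$ ($p = \left(-3\right) \left(-96\right) = 288$)
$z = 3 \sqrt{35}$ ($z = \sqrt{\left(31 - 4\right) + 288} = \sqrt{27 + 288} = \sqrt{315} = 3 \sqrt{35} \approx 17.748$)
$z \frac{447}{309} - -466 = 3 \sqrt{35} \cdot \frac{447}{309} - -466 = 3 \sqrt{35} \cdot 447 \cdot \frac{1}{309} + 466 = 3 \sqrt{35} \cdot \frac{149}{103} + 466 = \frac{447 \sqrt{35}}{103} + 466 = 466 + \frac{447 \sqrt{35}}{103}$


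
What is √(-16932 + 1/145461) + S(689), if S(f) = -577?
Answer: -577 + I*√358262537340111/145461 ≈ -577.0 + 130.12*I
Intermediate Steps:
√(-16932 + 1/145461) + S(689) = √(-16932 + 1/145461) - 577 = √(-2462945651/145461) - 577 = I*√358262537340111/145461 - 577 = -577 + I*√358262537340111/145461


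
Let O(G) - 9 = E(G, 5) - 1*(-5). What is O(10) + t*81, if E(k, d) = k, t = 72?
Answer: 5856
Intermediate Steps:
O(G) = 14 + G (O(G) = 9 + (G - 1*(-5)) = 9 + (G + 5) = 9 + (5 + G) = 14 + G)
O(10) + t*81 = (14 + 10) + 72*81 = 24 + 5832 = 5856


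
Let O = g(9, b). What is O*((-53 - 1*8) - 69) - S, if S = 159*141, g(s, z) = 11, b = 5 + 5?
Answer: -23849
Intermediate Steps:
b = 10
O = 11
S = 22419
O*((-53 - 1*8) - 69) - S = 11*((-53 - 1*8) - 69) - 1*22419 = 11*((-53 - 8) - 69) - 22419 = 11*(-61 - 69) - 22419 = 11*(-130) - 22419 = -1430 - 22419 = -23849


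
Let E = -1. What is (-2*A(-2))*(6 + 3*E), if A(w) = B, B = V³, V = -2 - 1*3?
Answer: 750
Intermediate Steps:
V = -5 (V = -2 - 3 = -5)
B = -125 (B = (-5)³ = -125)
A(w) = -125
(-2*A(-2))*(6 + 3*E) = (-2*(-125))*(6 + 3*(-1)) = 250*(6 - 3) = 250*3 = 750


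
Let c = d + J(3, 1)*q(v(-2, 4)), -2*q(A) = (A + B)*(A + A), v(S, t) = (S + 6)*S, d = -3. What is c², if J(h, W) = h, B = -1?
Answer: 47961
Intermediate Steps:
v(S, t) = S*(6 + S) (v(S, t) = (6 + S)*S = S*(6 + S))
q(A) = -A*(-1 + A) (q(A) = -(A - 1)*(A + A)/2 = -(-1 + A)*2*A/2 = -A*(-1 + A))
c = -219 (c = -3 + 3*((-2*(6 - 2))*(1 - (-2)*(6 - 2))) = -3 + 3*((-2*4)*(1 - (-2)*4)) = -3 + 3*(-8*(1 - 1*(-8))) = -3 + 3*(-8*(1 + 8)) = -3 + 3*(-8*9) = -3 + 3*(-72) = -3 - 216 = -219)
c² = (-219)² = 47961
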